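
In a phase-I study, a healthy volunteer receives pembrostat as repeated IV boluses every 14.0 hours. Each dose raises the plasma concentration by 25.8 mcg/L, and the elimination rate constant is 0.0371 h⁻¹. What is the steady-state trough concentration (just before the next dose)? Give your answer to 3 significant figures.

37.9 mcg/L

Fraction remaining after one interval: e^(−kτ) = e^(−0.03710 × 14.0) = 0.5949
R = 1 / (1 − 0.5949) = 2.468
Css,max = 25.8 × 2.468 = 63.68 mcg/L
Css,min = Css,max × e^(−kτ) = 63.68 × 0.5949 ≈ 37.9 mcg/L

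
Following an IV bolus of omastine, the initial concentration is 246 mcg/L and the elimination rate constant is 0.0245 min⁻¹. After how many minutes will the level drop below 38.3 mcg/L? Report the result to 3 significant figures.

75.9 minutes

C(t) = C₀ e^(−kt)  ⇒  t = ln(C₀/C) / k
t = ln(246/38.3) / 0.02450 = 1.860 / 0.02450 ≈ 75.9 minutes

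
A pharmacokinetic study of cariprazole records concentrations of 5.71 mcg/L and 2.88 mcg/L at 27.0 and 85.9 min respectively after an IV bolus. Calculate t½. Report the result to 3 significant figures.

k = ln(C₁/C₂) / (t₂ − t₁) = ln(5.71/2.88) / (85.9 − 27.0)
  = 0.6844 / 58.90 = 0.01162 min⁻¹
t½ = ln 2 / k = ln 2 / 0.01162 ≈ 59.7 minutes

59.7 minutes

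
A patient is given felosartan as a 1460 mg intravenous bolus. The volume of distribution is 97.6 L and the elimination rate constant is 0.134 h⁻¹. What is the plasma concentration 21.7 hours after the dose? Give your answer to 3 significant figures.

C₀ = dose / V = 1460 / 97.6 = 14.96 mg/L
C(t) = C₀ e^(−kt) = 14.96 × e^(−0.1340 × 21.7) = 14.96 × e^(−2.908) = 14.96 × 0.05460 ≈ 0.817 mg/L

0.817 mg/L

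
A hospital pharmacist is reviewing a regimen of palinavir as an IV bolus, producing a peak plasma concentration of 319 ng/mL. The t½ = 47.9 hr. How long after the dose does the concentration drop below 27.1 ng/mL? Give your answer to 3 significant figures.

k = ln 2 / 47.9 = 0.01447 hr⁻¹
C(t) = C₀ e^(−kt)  ⇒  t = ln(C₀/C) / k
t = ln(319/27.1) / 0.01447 = 2.466 / 0.01447 ≈ 170 hours

170 hours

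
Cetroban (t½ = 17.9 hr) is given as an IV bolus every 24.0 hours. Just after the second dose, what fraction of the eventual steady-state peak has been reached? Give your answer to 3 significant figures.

k = ln 2 / 17.9 = 0.03872 hr⁻¹
f_n = 1 − e^(−nkτ) = 1 − e^(−2 × 0.03872 × 24.0) = 1 − e^(−1.859) = 1 − 0.1559 ≈ 0.844

0.844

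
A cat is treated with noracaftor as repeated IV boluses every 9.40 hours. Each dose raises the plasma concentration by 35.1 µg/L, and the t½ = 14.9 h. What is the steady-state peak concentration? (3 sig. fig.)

99.1 µg/L

k = ln 2 / 14.9 = 0.04652 h⁻¹
Fraction remaining after one interval: e^(−kτ) = e^(−0.04652 × 9.40) = 0.6458
R = 1 / (1 − 0.6458) = 2.823
Css,max = 35.1 × 2.823 ≈ 99.1 µg/L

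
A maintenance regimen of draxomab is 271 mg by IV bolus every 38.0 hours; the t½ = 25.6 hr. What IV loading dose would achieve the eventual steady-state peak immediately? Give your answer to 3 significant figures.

k = ln 2 / 25.6 = 0.02708 hr⁻¹
Accumulation ratio R = 1 / (1 − e^(−kτ)) = 1 / (1 − e^(−0.02708×38.0)) = 1 / (1 − 0.3574) = 1.556
Loading dose = maintenance dose × R = 271 × 1.556 ≈ 422 mg

422 mg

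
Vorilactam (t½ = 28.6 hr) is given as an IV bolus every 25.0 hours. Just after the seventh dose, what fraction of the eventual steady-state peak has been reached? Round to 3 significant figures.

0.986

k = ln 2 / 28.6 = 0.02424 hr⁻¹
f_n = 1 − e^(−nkτ) = 1 − e^(−7 × 0.02424 × 25.0) = 1 − e^(−4.241) = 1 − 0.01439 ≈ 0.986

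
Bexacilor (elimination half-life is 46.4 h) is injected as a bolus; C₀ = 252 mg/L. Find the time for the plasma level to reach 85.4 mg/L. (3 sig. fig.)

k = ln 2 / 46.4 = 0.01494 h⁻¹
C(t) = C₀ e^(−kt)  ⇒  t = ln(C₀/C) / k
t = ln(252/85.4) / 0.01494 = 1.082 / 0.01494 ≈ 72.4 hours

72.4 hours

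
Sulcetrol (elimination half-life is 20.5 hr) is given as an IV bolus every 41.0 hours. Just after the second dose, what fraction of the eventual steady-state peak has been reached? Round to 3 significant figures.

k = ln 2 / 20.5 = 0.03381 hr⁻¹
f_n = 1 − e^(−nkτ) = 1 − e^(−2 × 0.03381 × 41.0) = 1 − e^(−2.773) = 1 − 0.06250 ≈ 0.938

0.938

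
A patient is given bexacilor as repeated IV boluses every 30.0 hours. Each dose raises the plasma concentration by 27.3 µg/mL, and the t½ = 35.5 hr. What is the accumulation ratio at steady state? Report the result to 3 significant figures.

2.26

k = ln 2 / 35.5 = 0.01953 hr⁻¹
Fraction remaining after one interval: e^(−kτ) = e^(−0.01953 × 30.0) = 0.5567
R = 1 / (1 − 0.5567) = 1 / 0.4433 ≈ 2.26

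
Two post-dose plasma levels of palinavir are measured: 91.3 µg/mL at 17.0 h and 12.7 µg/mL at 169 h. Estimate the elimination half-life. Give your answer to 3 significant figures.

53.4 hours

k = ln(C₁/C₂) / (t₂ − t₁) = ln(91.3/12.7) / (169 − 17.0)
  = 1.973 / 152.0 = 0.01298 h⁻¹
t½ = ln 2 / k = ln 2 / 0.01298 ≈ 53.4 hours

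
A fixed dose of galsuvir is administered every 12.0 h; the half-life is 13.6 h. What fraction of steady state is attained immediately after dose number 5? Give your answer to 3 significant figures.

0.953

k = ln 2 / 13.6 = 0.05097 h⁻¹
f_n = 1 − e^(−nkτ) = 1 − e^(−5 × 0.05097 × 12.0) = 1 − e^(−3.058) = 1 − 0.04698 ≈ 0.953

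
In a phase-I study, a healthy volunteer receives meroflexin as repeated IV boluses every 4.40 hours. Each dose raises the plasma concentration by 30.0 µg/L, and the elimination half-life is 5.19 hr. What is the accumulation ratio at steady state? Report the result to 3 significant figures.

2.25

k = ln 2 / 5.19 = 0.1336 hr⁻¹
Fraction remaining after one interval: e^(−kτ) = e^(−0.1336 × 4.40) = 0.5556
R = 1 / (1 − 0.5556) = 1 / 0.4444 ≈ 2.25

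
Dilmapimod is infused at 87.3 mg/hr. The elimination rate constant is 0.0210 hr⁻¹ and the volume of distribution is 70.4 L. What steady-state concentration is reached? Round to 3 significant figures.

59.1 mg/L

CL = k · V = 0.0210 × 70.4 = 1.478 L/hr
Css = rate / CL = 87.3 / 1.478 ≈ 59.1 mg/L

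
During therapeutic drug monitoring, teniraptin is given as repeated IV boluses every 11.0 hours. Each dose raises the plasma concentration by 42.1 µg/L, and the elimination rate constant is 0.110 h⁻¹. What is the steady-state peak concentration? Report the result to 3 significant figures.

Fraction remaining after one interval: e^(−kτ) = e^(−0.1100 × 11.0) = 0.2982
R = 1 / (1 − 0.2982) = 1.425
Css,max = 42.1 × 1.425 ≈ 60.0 µg/L

60.0 µg/L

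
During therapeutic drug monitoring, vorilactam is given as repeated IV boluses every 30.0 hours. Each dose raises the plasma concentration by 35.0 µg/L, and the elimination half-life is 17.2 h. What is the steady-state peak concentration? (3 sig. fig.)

k = ln 2 / 17.2 = 0.04030 h⁻¹
Fraction remaining after one interval: e^(−kτ) = e^(−0.04030 × 30.0) = 0.2985
R = 1 / (1 − 0.2985) = 1.426
Css,max = 35.0 × 1.426 ≈ 49.9 µg/L

49.9 µg/L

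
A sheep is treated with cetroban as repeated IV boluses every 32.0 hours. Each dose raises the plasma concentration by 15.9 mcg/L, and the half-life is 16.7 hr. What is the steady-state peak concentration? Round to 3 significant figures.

k = ln 2 / 16.7 = 0.04151 hr⁻¹
Fraction remaining after one interval: e^(−kτ) = e^(−0.04151 × 32.0) = 0.2650
R = 1 / (1 − 0.2650) = 1.360
Css,max = 15.9 × 1.360 ≈ 21.6 mcg/L

21.6 mcg/L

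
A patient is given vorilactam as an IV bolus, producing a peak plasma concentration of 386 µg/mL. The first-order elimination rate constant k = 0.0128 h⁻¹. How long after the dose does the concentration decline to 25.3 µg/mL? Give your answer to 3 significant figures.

C(t) = C₀ e^(−kt)  ⇒  t = ln(C₀/C) / k
t = ln(386/25.3) / 0.01280 = 2.725 / 0.01280 ≈ 213 hours

213 hours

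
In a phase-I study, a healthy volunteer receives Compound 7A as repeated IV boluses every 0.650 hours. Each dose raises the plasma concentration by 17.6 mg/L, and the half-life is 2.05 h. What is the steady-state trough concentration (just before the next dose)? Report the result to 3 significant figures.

71.6 mg/L

k = ln 2 / 2.05 = 0.3381 h⁻¹
Fraction remaining after one interval: e^(−kτ) = e^(−0.3381 × 0.650) = 0.8027
R = 1 / (1 − 0.8027) = 5.068
Css,max = 17.6 × 5.068 = 89.20 mg/L
Css,min = Css,max × e^(−kτ) = 89.20 × 0.8027 ≈ 71.6 mg/L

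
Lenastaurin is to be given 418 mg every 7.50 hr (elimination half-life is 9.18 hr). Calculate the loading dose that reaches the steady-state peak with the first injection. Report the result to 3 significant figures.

k = ln 2 / 9.18 = 0.07551 hr⁻¹
Accumulation ratio R = 1 / (1 − e^(−kτ)) = 1 / (1 − e^(−0.07551×7.50)) = 1 / (1 − 0.5676) = 2.313
Loading dose = maintenance dose × R = 418 × 2.313 ≈ 967 mg

967 mg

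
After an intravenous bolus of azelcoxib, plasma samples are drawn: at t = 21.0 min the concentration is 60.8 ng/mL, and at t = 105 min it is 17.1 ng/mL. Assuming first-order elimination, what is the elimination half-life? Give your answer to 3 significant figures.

k = ln(C₁/C₂) / (t₂ − t₁) = ln(60.8/17.1) / (105 − 21.0)
  = 1.269 / 84.00 = 0.01510 min⁻¹
t½ = ln 2 / k = ln 2 / 0.01510 ≈ 45.9 minutes

45.9 minutes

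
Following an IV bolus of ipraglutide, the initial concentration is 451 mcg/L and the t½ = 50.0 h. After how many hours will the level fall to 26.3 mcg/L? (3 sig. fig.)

205 hours

k = ln 2 / 50.0 = 0.01386 h⁻¹
C(t) = C₀ e^(−kt)  ⇒  t = ln(C₀/C) / k
t = ln(451/26.3) / 0.01386 = 2.842 / 0.01386 ≈ 205 hours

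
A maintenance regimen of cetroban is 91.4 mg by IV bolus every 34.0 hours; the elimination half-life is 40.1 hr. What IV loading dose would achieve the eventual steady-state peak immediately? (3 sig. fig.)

206 mg

k = ln 2 / 40.1 = 0.01729 hr⁻¹
Accumulation ratio R = 1 / (1 − e^(−kτ)) = 1 / (1 − e^(−0.01729×34.0)) = 1 / (1 − 0.5556) = 2.250
Loading dose = maintenance dose × R = 91.4 × 2.250 ≈ 206 mg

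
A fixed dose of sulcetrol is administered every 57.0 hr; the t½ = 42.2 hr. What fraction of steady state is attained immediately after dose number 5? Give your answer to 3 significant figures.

0.991

k = ln 2 / 42.2 = 0.01643 hr⁻¹
f_n = 1 − e^(−nkτ) = 1 − e^(−5 × 0.01643 × 57.0) = 1 − e^(−4.681) = 1 − 0.009268 ≈ 0.991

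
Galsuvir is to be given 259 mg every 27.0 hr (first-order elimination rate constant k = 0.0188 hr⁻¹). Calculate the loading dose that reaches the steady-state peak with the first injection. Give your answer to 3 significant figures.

651 mg

Accumulation ratio R = 1 / (1 − e^(−kτ)) = 1 / (1 − e^(−0.01880×27.0)) = 1 / (1 − 0.6019) = 2.512
Loading dose = maintenance dose × R = 259 × 2.512 ≈ 651 mg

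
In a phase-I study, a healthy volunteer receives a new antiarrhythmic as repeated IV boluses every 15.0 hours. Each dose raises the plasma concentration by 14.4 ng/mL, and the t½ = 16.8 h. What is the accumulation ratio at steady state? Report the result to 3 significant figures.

k = ln 2 / 16.8 = 0.04126 h⁻¹
Fraction remaining after one interval: e^(−kτ) = e^(−0.04126 × 15.0) = 0.5385
R = 1 / (1 − 0.5385) = 1 / 0.4615 ≈ 2.17

2.17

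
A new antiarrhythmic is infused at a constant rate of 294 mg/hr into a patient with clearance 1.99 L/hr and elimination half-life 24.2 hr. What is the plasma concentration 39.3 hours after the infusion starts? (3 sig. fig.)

99.8 µg/mL

Css = rate / CL = 294 / 1.99 = 147.7 µg/mL
k = ln 2 / 24.2 = 0.02864 hr⁻¹
C(t) = Css (1 − e^(−kt)) = 147.7 × (1 − e^(−1.126)) = 147.7 × 0.6756 ≈ 99.8 µg/mL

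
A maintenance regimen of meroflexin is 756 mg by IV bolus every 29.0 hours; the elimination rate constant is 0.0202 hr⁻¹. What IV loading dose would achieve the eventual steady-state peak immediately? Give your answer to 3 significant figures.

1710 mg

Accumulation ratio R = 1 / (1 − e^(−kτ)) = 1 / (1 − e^(−0.02020×29.0)) = 1 / (1 − 0.5567) = 2.256
Loading dose = maintenance dose × R = 756 × 2.256 ≈ 1710 mg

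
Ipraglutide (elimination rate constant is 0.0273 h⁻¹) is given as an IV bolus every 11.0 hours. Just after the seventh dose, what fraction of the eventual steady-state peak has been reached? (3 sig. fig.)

f_n = 1 − e^(−nkτ) = 1 − e^(−7 × 0.02730 × 11.0) = 1 − e^(−2.102) = 1 − 0.1222 ≈ 0.878

0.878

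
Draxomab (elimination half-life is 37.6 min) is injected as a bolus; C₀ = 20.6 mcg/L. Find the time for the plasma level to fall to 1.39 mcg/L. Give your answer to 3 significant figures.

146 minutes

k = ln 2 / 37.6 = 0.01843 min⁻¹
C(t) = C₀ e^(−kt)  ⇒  t = ln(C₀/C) / k
t = ln(20.6/1.39) / 0.01843 = 2.696 / 0.01843 ≈ 146 minutes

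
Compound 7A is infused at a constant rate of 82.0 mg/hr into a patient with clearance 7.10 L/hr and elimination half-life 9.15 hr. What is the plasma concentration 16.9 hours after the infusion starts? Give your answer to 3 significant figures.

8.34 mg/L

Css = rate / CL = 82.0 / 7.10 = 11.55 mg/L
k = ln 2 / 9.15 = 0.07575 hr⁻¹
C(t) = Css (1 − e^(−kt)) = 11.55 × (1 − e^(−1.280)) = 11.55 × 0.7220 ≈ 8.34 mg/L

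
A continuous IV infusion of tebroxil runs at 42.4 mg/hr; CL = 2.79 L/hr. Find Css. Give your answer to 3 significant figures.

15.2 mg/L

Css = infusion rate / CL = 42.4 / 2.79 ≈ 15.2 mg/L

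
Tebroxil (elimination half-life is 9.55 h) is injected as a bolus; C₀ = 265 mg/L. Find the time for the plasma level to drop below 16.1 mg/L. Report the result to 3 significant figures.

38.6 hours

k = ln 2 / 9.55 = 0.07258 h⁻¹
C(t) = C₀ e^(−kt)  ⇒  t = ln(C₀/C) / k
t = ln(265/16.1) / 0.07258 = 2.801 / 0.07258 ≈ 38.6 hours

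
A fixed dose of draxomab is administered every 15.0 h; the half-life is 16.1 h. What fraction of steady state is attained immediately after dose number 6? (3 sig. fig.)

0.979

k = ln 2 / 16.1 = 0.04305 h⁻¹
f_n = 1 − e^(−nkτ) = 1 − e^(−6 × 0.04305 × 15.0) = 1 − e^(−3.875) = 1 − 0.02076 ≈ 0.979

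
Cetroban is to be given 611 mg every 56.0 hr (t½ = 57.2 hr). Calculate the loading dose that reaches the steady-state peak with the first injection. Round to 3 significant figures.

k = ln 2 / 57.2 = 0.01212 hr⁻¹
Accumulation ratio R = 1 / (1 − e^(−kτ)) = 1 / (1 − e^(−0.01212×56.0)) = 1 / (1 − 0.5073) = 2.030
Loading dose = maintenance dose × R = 611 × 2.030 ≈ 1240 mg

1240 mg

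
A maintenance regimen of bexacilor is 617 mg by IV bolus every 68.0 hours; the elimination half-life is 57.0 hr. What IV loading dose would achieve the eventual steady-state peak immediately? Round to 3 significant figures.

k = ln 2 / 57.0 = 0.01216 hr⁻¹
Accumulation ratio R = 1 / (1 − e^(−kτ)) = 1 / (1 − e^(−0.01216×68.0)) = 1 / (1 − 0.4374) = 1.777
Loading dose = maintenance dose × R = 617 × 1.777 ≈ 1100 mg

1100 mg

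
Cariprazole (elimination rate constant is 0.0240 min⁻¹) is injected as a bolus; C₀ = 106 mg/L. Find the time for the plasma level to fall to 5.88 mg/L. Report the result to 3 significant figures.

120 minutes

C(t) = C₀ e^(−kt)  ⇒  t = ln(C₀/C) / k
t = ln(106/5.88) / 0.02400 = 2.892 / 0.02400 ≈ 120 minutes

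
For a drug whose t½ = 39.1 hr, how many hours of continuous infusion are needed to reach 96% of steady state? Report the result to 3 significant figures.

182 hours

k = ln 2 / 39.1 = 0.01773 hr⁻¹
f = 1 − e^(−kt)  ⇒  t = −ln(1 − f) / k
t = −ln(1 − 0.96) / 0.01773 = 3.219 / 0.01773 ≈ 182 hours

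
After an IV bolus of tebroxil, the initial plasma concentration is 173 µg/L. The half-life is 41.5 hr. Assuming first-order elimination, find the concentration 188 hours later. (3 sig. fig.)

7.49 µg/L

k = ln 2 / 41.5 = 0.01670 hr⁻¹
188 hr is 4.530 half-lives, so C = 173 × (1/2)^4.530 = 173 × 0.04328 ≈ 7.49 µg/L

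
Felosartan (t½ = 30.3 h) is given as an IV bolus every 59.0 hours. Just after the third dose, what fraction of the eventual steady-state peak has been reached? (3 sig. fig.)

0.983

k = ln 2 / 30.3 = 0.02288 h⁻¹
f_n = 1 − e^(−nkτ) = 1 − e^(−3 × 0.02288 × 59.0) = 1 − e^(−4.049) = 1 − 0.01744 ≈ 0.983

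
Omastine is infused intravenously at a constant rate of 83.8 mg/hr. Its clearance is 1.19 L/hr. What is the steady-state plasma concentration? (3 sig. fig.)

70.4 µg/mL

Css = infusion rate / CL = 83.8 / 1.19 ≈ 70.4 µg/mL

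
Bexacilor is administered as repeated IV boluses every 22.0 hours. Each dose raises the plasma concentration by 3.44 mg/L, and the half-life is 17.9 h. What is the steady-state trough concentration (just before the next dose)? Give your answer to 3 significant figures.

k = ln 2 / 17.9 = 0.03872 h⁻¹
Fraction remaining after one interval: e^(−kτ) = e^(−0.03872 × 22.0) = 0.4266
R = 1 / (1 − 0.4266) = 1.744
Css,max = 3.44 × 1.744 = 5.999 mg/L
Css,min = Css,max × e^(−kτ) = 5.999 × 0.4266 ≈ 2.56 mg/L

2.56 mg/L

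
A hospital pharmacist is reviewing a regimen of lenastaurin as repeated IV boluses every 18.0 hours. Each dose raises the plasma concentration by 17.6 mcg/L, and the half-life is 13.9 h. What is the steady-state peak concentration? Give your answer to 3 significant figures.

29.7 mcg/L

k = ln 2 / 13.9 = 0.04987 h⁻¹
Fraction remaining after one interval: e^(−kτ) = e^(−0.04987 × 18.0) = 0.4075
R = 1 / (1 − 0.4075) = 1.688
Css,max = 17.6 × 1.688 ≈ 29.7 mcg/L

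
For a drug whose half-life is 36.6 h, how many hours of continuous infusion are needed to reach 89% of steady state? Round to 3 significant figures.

k = ln 2 / 36.6 = 0.01894 h⁻¹
f = 1 − e^(−kt)  ⇒  t = −ln(1 − f) / k
t = −ln(1 − 0.89) / 0.01894 = 2.207 / 0.01894 ≈ 117 hours

117 hours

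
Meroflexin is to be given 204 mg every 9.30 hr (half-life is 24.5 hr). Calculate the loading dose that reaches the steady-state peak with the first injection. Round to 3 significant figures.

k = ln 2 / 24.5 = 0.02829 hr⁻¹
Accumulation ratio R = 1 / (1 − e^(−kτ)) = 1 / (1 − e^(−0.02829×9.30)) = 1 / (1 − 0.7687) = 4.323
Loading dose = maintenance dose × R = 204 × 4.323 ≈ 882 mg

882 mg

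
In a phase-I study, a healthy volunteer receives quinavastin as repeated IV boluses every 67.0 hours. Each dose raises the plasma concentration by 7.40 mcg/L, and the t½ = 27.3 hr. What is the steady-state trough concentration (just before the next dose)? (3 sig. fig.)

1.65 mcg/L

k = ln 2 / 27.3 = 0.02539 hr⁻¹
Fraction remaining after one interval: e^(−kτ) = e^(−0.02539 × 67.0) = 0.1825
R = 1 / (1 − 0.1825) = 1.223
Css,max = 7.40 × 1.223 = 9.052 mcg/L
Css,min = Css,max × e^(−kτ) = 9.052 × 0.1825 ≈ 1.65 mcg/L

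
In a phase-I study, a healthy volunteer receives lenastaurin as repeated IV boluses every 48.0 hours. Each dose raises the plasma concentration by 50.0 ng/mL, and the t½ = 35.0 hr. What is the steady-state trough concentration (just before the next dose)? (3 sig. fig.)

k = ln 2 / 35.0 = 0.01980 hr⁻¹
Fraction remaining after one interval: e^(−kτ) = e^(−0.01980 × 48.0) = 0.3865
R = 1 / (1 − 0.3865) = 1.630
Css,max = 50.0 × 1.630 = 81.50 ng/mL
Css,min = Css,max × e^(−kτ) = 81.50 × 0.3865 ≈ 31.5 ng/mL

31.5 ng/mL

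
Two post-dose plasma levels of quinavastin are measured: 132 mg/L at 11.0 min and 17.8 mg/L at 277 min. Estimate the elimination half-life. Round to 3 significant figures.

92.0 minutes

k = ln(C₁/C₂) / (t₂ − t₁) = ln(132/17.8) / (277 − 11.0)
  = 2.004 / 266.0 = 0.007532 min⁻¹
t½ = ln 2 / k = ln 2 / 0.007532 ≈ 92.0 minutes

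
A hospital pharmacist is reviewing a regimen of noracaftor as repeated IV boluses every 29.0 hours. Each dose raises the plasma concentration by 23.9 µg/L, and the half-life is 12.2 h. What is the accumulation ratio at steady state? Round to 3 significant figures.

k = ln 2 / 12.2 = 0.05682 h⁻¹
Fraction remaining after one interval: e^(−kτ) = e^(−0.05682 × 29.0) = 0.1925
R = 1 / (1 − 0.1925) = 1 / 0.8075 ≈ 1.24

1.24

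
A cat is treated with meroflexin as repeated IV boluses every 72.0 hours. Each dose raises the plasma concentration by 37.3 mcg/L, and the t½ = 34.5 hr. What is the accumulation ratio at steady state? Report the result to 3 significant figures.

k = ln 2 / 34.5 = 0.02009 hr⁻¹
Fraction remaining after one interval: e^(−kτ) = e^(−0.02009 × 72.0) = 0.2354
R = 1 / (1 − 0.2354) = 1 / 0.7646 ≈ 1.31

1.31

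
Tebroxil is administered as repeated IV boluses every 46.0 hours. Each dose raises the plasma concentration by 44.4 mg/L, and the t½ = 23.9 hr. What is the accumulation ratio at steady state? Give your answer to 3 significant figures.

1.36

k = ln 2 / 23.9 = 0.02900 hr⁻¹
Fraction remaining after one interval: e^(−kτ) = e^(−0.02900 × 46.0) = 0.2634
R = 1 / (1 − 0.2634) = 1 / 0.7366 ≈ 1.36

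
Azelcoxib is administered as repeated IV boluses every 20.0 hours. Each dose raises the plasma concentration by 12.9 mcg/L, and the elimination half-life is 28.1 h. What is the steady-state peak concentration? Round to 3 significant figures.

k = ln 2 / 28.1 = 0.02467 h⁻¹
Fraction remaining after one interval: e^(−kτ) = e^(−0.02467 × 20.0) = 0.6106
R = 1 / (1 − 0.6106) = 2.568
Css,max = 12.9 × 2.568 ≈ 33.1 mcg/L

33.1 mcg/L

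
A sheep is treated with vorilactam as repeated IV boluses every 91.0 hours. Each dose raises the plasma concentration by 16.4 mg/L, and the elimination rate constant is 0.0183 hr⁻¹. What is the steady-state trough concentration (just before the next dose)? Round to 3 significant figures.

3.83 mg/L

Fraction remaining after one interval: e^(−kτ) = e^(−0.01830 × 91.0) = 0.1891
R = 1 / (1 − 0.1891) = 1.233
Css,max = 16.4 × 1.233 = 20.23 mg/L
Css,min = Css,max × e^(−kτ) = 20.23 × 0.1891 ≈ 3.83 mg/L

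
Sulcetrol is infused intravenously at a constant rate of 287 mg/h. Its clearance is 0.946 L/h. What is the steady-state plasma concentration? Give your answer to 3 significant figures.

Css = infusion rate / CL = 287 / 0.946 ≈ 303 µg/mL

303 µg/mL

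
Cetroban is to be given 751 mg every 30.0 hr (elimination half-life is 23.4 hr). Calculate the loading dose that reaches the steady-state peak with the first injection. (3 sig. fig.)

k = ln 2 / 23.4 = 0.02962 hr⁻¹
Accumulation ratio R = 1 / (1 − e^(−kτ)) = 1 / (1 − e^(−0.02962×30.0)) = 1 / (1 − 0.4112) = 1.698
Loading dose = maintenance dose × R = 751 × 1.698 ≈ 1280 mg

1280 mg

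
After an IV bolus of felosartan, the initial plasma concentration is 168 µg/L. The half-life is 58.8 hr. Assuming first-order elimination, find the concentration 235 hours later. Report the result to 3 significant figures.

k = ln 2 / 58.8 = 0.01179 hr⁻¹
C(t) = C₀ e^(−kt) = 168 × e^(−0.01179 × 235) = 168 × e^(−2.770) = 168 × 0.06265 ≈ 10.5 µg/L

10.5 µg/L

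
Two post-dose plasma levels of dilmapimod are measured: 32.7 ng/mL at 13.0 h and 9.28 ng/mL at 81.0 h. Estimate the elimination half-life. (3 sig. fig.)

37.4 hours

k = ln(C₁/C₂) / (t₂ − t₁) = ln(32.7/9.28) / (81.0 − 13.0)
  = 1.260 / 68.00 = 0.01852 h⁻¹
t½ = ln 2 / k = ln 2 / 0.01852 ≈ 37.4 hours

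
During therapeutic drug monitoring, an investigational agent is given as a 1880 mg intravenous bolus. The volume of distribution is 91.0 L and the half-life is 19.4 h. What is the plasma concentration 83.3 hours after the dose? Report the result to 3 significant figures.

C₀ = dose / V = 1880 / 91.0 = 20.66 mg/L
k = ln 2 / 19.4 = 0.03573 h⁻¹
C(t) = C₀ e^(−kt) = 20.66 × e^(−0.03573 × 83.3) = 20.66 × e^(−2.976) = 20.66 × 0.05098 ≈ 1.05 mg/L

1.05 mg/L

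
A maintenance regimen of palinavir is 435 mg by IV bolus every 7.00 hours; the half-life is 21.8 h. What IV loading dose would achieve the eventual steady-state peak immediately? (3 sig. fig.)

k = ln 2 / 21.8 = 0.03180 h⁻¹
Accumulation ratio R = 1 / (1 − e^(−kτ)) = 1 / (1 − e^(−0.03180×7.00)) = 1 / (1 − 0.8005) = 5.011
Loading dose = maintenance dose × R = 435 × 5.011 ≈ 2180 mg

2180 mg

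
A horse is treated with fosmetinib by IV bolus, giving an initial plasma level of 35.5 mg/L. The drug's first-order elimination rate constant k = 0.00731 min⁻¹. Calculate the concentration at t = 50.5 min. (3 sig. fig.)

C(t) = C₀ e^(−kt) = 35.5 × e^(−0.007310 × 50.5) = 35.5 × e^(−0.3692) = 35.5 × 0.6913 ≈ 24.5 mg/L

24.5 mg/L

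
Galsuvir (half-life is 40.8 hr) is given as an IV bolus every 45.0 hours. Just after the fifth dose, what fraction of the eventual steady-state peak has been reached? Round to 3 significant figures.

0.978

k = ln 2 / 40.8 = 0.01699 hr⁻¹
f_n = 1 − e^(−nkτ) = 1 − e^(−5 × 0.01699 × 45.0) = 1 − e^(−3.823) = 1 − 0.02187 ≈ 0.978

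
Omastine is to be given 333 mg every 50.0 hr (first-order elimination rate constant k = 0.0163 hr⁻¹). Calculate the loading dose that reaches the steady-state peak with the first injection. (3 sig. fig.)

597 mg

Accumulation ratio R = 1 / (1 − e^(−kτ)) = 1 / (1 − e^(−0.01630×50.0)) = 1 / (1 − 0.4426) = 1.794
Loading dose = maintenance dose × R = 333 × 1.794 ≈ 597 mg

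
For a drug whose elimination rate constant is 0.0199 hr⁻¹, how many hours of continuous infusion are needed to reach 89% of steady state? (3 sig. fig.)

f = 1 − e^(−kt)  ⇒  t = −ln(1 − f) / k
t = −ln(1 − 0.89) / 0.01990 = 2.207 / 0.01990 ≈ 111 hours

111 hours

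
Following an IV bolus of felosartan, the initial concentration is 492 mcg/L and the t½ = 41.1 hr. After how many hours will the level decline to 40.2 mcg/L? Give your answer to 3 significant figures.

k = ln 2 / 41.1 = 0.01686 hr⁻¹
C(t) = C₀ e^(−kt)  ⇒  t = ln(C₀/C) / k
t = ln(492/40.2) / 0.01686 = 2.505 / 0.01686 ≈ 149 hours

149 hours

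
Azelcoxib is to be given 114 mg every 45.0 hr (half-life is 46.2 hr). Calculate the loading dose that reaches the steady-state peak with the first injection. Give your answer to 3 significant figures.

k = ln 2 / 46.2 = 0.01500 hr⁻¹
Accumulation ratio R = 1 / (1 − e^(−kτ)) = 1 / (1 − e^(−0.01500×45.0)) = 1 / (1 − 0.5091) = 2.037
Loading dose = maintenance dose × R = 114 × 2.037 ≈ 232 mg

232 mg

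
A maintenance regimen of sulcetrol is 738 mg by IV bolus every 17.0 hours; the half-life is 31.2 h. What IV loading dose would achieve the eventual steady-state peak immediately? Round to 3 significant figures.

2350 mg

k = ln 2 / 31.2 = 0.02222 h⁻¹
Accumulation ratio R = 1 / (1 − e^(−kτ)) = 1 / (1 − e^(−0.02222×17.0)) = 1 / (1 − 0.6855) = 3.179
Loading dose = maintenance dose × R = 738 × 3.179 ≈ 2350 mg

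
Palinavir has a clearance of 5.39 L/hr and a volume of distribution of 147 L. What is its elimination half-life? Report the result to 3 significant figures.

18.9 hours

k = CL / V = 5.39 / 147 = 0.03667 hr⁻¹
t½ = ln 2 / k = ln 2 / 0.03667 ≈ 18.9 hours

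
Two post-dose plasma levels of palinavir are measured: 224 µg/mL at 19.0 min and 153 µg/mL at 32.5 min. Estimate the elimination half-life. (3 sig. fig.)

24.5 minutes

k = ln(C₁/C₂) / (t₂ − t₁) = ln(224/153) / (32.5 − 19.0)
  = 0.3812 / 13.50 = 0.02824 min⁻¹
t½ = ln 2 / k = ln 2 / 0.02824 ≈ 24.5 minutes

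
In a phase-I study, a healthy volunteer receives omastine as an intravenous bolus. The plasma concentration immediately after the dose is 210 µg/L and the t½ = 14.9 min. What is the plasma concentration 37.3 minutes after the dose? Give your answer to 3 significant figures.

k = ln 2 / 14.9 = 0.04652 min⁻¹
37.3 min is 2.503 half-lives, so C = 210 × (1/2)^2.503 = 210 × 0.1764 ≈ 37.0 µg/L

37.0 µg/L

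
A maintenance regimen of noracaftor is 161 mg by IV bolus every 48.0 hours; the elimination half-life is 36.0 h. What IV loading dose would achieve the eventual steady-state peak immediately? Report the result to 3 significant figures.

267 mg

k = ln 2 / 36.0 = 0.01925 h⁻¹
Accumulation ratio R = 1 / (1 − e^(−kτ)) = 1 / (1 − e^(−0.01925×48.0)) = 1 / (1 − 0.3969) = 1.658
Loading dose = maintenance dose × R = 161 × 1.658 ≈ 267 mg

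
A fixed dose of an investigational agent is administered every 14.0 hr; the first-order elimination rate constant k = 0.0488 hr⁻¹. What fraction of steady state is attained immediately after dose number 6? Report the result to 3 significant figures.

f_n = 1 − e^(−nkτ) = 1 − e^(−6 × 0.04880 × 14.0) = 1 − e^(−4.099) = 1 − 0.01659 ≈ 0.983

0.983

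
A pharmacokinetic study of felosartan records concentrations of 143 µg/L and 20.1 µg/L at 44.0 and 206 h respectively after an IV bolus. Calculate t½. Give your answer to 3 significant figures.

k = ln(C₁/C₂) / (t₂ − t₁) = ln(143/20.1) / (206 − 44.0)
  = 1.962 / 162.0 = 0.01211 h⁻¹
t½ = ln 2 / k = ln 2 / 0.01211 ≈ 57.2 hours

57.2 hours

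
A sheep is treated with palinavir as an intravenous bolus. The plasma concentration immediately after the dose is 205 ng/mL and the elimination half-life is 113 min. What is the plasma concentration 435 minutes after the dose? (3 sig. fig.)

14.2 ng/mL

k = ln 2 / 113 = 0.006134 min⁻¹
435 min is 3.850 half-lives, so C = 205 × (1/2)^3.850 = 205 × 0.06937 ≈ 14.2 ng/mL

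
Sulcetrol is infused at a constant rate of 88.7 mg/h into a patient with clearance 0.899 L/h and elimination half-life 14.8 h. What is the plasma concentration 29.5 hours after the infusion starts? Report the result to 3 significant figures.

Css = rate / CL = 88.7 / 0.899 = 98.67 µg/mL
k = ln 2 / 14.8 = 0.04683 h⁻¹
C(t) = Css (1 − e^(−kt)) = 98.67 × (1 − e^(−1.382)) = 98.67 × 0.7488 ≈ 73.9 µg/mL

73.9 µg/mL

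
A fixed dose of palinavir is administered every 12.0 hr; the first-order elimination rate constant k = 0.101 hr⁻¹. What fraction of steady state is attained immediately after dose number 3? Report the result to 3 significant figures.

0.974

f_n = 1 − e^(−nkτ) = 1 − e^(−3 × 0.1010 × 12.0) = 1 − e^(−3.636) = 1 − 0.02636 ≈ 0.974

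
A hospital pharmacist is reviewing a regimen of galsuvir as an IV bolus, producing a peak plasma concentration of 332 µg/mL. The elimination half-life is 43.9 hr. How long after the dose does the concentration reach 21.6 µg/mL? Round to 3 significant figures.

173 hours

k = ln 2 / 43.9 = 0.01579 hr⁻¹
C(t) = C₀ e^(−kt)  ⇒  t = ln(C₀/C) / k
t = ln(332/21.6) / 0.01579 = 2.732 / 0.01579 ≈ 173 hours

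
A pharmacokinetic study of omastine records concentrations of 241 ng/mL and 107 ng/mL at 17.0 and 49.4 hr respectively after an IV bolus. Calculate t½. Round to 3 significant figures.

27.7 hours

k = ln(C₁/C₂) / (t₂ − t₁) = ln(241/107) / (49.4 − 17.0)
  = 0.8120 / 32.40 = 0.02506 hr⁻¹
t½ = ln 2 / k = ln 2 / 0.02506 ≈ 27.7 hours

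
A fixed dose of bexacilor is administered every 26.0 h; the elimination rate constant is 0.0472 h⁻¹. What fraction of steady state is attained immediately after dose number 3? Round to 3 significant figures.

0.975

f_n = 1 − e^(−nkτ) = 1 − e^(−3 × 0.04720 × 26.0) = 1 − e^(−3.682) = 1 − 0.02518 ≈ 0.975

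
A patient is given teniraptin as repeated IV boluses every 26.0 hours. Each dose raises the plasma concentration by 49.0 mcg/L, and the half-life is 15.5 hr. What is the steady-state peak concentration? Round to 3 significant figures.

71.3 mcg/L

k = ln 2 / 15.5 = 0.04472 hr⁻¹
Fraction remaining after one interval: e^(−kτ) = e^(−0.04472 × 26.0) = 0.3126
R = 1 / (1 − 0.3126) = 1.455
Css,max = 49.0 × 1.455 ≈ 71.3 mcg/L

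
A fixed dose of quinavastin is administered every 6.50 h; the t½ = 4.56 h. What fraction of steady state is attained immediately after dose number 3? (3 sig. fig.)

k = ln 2 / 4.56 = 0.1520 h⁻¹
f_n = 1 − e^(−nkτ) = 1 − e^(−3 × 0.1520 × 6.50) = 1 − e^(−2.964) = 1 − 0.05161 ≈ 0.948

0.948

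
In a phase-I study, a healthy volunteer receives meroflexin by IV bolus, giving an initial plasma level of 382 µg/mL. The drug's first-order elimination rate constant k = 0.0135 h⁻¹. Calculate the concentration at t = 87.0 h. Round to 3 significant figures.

C(t) = C₀ e^(−kt) = 382 × e^(−0.01350 × 87.0) = 382 × e^(−1.174) = 382 × 0.3090 ≈ 118 µg/mL

118 µg/mL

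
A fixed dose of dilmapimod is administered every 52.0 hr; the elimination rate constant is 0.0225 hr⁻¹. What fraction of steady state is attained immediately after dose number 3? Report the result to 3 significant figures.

0.970

f_n = 1 − e^(−nkτ) = 1 − e^(−3 × 0.02250 × 52.0) = 1 − e^(−3.510) = 1 − 0.02990 ≈ 0.970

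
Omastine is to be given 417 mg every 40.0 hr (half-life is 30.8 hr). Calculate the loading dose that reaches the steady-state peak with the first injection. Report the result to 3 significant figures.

703 mg

k = ln 2 / 30.8 = 0.02250 hr⁻¹
Accumulation ratio R = 1 / (1 − e^(−kτ)) = 1 / (1 − e^(−0.02250×40.0)) = 1 / (1 − 0.4065) = 1.685
Loading dose = maintenance dose × R = 417 × 1.685 ≈ 703 mg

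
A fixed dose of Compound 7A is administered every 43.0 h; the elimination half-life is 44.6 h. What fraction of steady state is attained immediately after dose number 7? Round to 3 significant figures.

k = ln 2 / 44.6 = 0.01554 h⁻¹
f_n = 1 − e^(−nkτ) = 1 − e^(−7 × 0.01554 × 43.0) = 1 − e^(−4.678) = 1 − 0.009298 ≈ 0.991

0.991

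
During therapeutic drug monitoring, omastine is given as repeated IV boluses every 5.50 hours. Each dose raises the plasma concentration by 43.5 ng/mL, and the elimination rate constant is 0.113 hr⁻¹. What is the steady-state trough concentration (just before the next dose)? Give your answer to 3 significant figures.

50.5 ng/mL

Fraction remaining after one interval: e^(−kτ) = e^(−0.1130 × 5.50) = 0.5371
R = 1 / (1 − 0.5371) = 2.160
Css,max = 43.5 × 2.160 = 93.98 ng/mL
Css,min = Css,max × e^(−kτ) = 93.98 × 0.5371 ≈ 50.5 ng/mL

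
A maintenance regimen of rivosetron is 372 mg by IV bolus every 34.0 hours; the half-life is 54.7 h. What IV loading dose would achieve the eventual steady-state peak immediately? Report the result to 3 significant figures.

1060 mg

k = ln 2 / 54.7 = 0.01267 h⁻¹
Accumulation ratio R = 1 / (1 − e^(−kτ)) = 1 / (1 − e^(−0.01267×34.0)) = 1 / (1 − 0.6500) = 2.857
Loading dose = maintenance dose × R = 372 × 2.857 ≈ 1060 mg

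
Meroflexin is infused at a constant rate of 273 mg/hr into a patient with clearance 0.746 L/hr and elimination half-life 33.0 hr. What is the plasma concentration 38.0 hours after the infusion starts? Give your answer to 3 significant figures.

Css = rate / CL = 273 / 0.746 = 366.0 µg/mL
k = ln 2 / 33.0 = 0.02100 hr⁻¹
C(t) = Css (1 − e^(−kt)) = 366.0 × (1 − e^(−0.7982)) = 366.0 × 0.5498 ≈ 201 µg/mL

201 µg/mL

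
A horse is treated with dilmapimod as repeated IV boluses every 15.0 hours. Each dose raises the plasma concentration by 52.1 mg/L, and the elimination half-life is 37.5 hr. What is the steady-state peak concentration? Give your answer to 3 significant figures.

k = ln 2 / 37.5 = 0.01848 hr⁻¹
Fraction remaining after one interval: e^(−kτ) = e^(−0.01848 × 15.0) = 0.7579
R = 1 / (1 − 0.7579) = 4.130
Css,max = 52.1 × 4.130 ≈ 215 mg/L

215 mg/L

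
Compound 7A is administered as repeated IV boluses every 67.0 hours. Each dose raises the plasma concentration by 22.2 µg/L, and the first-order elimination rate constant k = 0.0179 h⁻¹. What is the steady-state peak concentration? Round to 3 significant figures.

31.8 µg/L

Fraction remaining after one interval: e^(−kτ) = e^(−0.01790 × 67.0) = 0.3014
R = 1 / (1 − 0.3014) = 1.431
Css,max = 22.2 × 1.431 ≈ 31.8 µg/L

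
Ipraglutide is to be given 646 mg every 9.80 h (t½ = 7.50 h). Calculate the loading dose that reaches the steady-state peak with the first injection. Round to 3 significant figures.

1080 mg

k = ln 2 / 7.50 = 0.09242 h⁻¹
Accumulation ratio R = 1 / (1 − e^(−kτ)) = 1 / (1 − e^(−0.09242×9.80)) = 1 / (1 − 0.4043) = 1.679
Loading dose = maintenance dose × R = 646 × 1.679 ≈ 1080 mg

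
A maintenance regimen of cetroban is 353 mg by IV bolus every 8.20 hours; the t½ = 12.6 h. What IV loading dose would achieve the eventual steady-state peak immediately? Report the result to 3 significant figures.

k = ln 2 / 12.6 = 0.05501 h⁻¹
Accumulation ratio R = 1 / (1 − e^(−kτ)) = 1 / (1 − e^(−0.05501×8.20)) = 1 / (1 − 0.6369) = 2.754
Loading dose = maintenance dose × R = 353 × 2.754 ≈ 972 mg

972 mg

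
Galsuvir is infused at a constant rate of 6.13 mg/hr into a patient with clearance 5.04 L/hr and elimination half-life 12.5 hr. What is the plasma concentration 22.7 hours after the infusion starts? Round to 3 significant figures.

Css = rate / CL = 6.13 / 5.04 = 1.216 µg/mL
k = ln 2 / 12.5 = 0.05545 hr⁻¹
C(t) = Css (1 − e^(−kt)) = 1.216 × (1 − e^(−1.259)) = 1.216 × 0.7160 ≈ 0.871 µg/mL

0.871 µg/mL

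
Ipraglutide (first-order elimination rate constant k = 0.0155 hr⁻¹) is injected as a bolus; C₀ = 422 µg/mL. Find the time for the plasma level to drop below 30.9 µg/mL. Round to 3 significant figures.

C(t) = C₀ e^(−kt)  ⇒  t = ln(C₀/C) / k
t = ln(422/30.9) / 0.01550 = 2.614 / 0.01550 ≈ 169 hours

169 hours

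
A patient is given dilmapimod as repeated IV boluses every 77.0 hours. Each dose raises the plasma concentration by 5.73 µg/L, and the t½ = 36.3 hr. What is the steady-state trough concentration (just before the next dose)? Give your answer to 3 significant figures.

1.71 µg/L

k = ln 2 / 36.3 = 0.01909 hr⁻¹
Fraction remaining after one interval: e^(−kτ) = e^(−0.01909 × 77.0) = 0.2299
R = 1 / (1 − 0.2299) = 1.298
Css,max = 5.73 × 1.298 = 7.440 µg/L
Css,min = Css,max × e^(−kτ) = 7.440 × 0.2299 ≈ 1.71 µg/L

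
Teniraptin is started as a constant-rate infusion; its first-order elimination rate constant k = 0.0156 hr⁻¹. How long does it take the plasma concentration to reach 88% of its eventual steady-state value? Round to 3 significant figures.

136 hours

f = 1 − e^(−kt)  ⇒  t = −ln(1 − f) / k
t = −ln(1 − 0.88) / 0.01560 = 2.120 / 0.01560 ≈ 136 hours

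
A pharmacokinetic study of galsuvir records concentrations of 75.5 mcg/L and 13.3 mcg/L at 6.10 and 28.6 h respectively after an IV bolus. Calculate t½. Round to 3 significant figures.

8.98 hours

k = ln(C₁/C₂) / (t₂ − t₁) = ln(75.5/13.3) / (28.6 − 6.10)
  = 1.736 / 22.50 = 0.07717 h⁻¹
t½ = ln 2 / k = ln 2 / 0.07717 ≈ 8.98 hours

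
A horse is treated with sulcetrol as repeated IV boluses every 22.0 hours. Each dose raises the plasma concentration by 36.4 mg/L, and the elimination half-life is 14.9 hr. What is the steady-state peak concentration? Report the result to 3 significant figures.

k = ln 2 / 14.9 = 0.04652 hr⁻¹
Fraction remaining after one interval: e^(−kτ) = e^(−0.04652 × 22.0) = 0.3594
R = 1 / (1 − 0.3594) = 1.561
Css,max = 36.4 × 1.561 ≈ 56.8 mg/L

56.8 mg/L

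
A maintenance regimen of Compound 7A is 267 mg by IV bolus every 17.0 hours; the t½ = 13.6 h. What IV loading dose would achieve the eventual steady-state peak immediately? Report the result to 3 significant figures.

461 mg

k = ln 2 / 13.6 = 0.05097 h⁻¹
Accumulation ratio R = 1 / (1 − e^(−kτ)) = 1 / (1 − e^(−0.05097×17.0)) = 1 / (1 − 0.4204) = 1.725
Loading dose = maintenance dose × R = 267 × 1.725 ≈ 461 mg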